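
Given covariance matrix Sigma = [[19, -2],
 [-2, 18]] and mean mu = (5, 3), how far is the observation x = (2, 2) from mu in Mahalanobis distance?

Step 1 — centre the observation: (x - mu) = (-3, -1).

Step 2 — invert Sigma. det(Sigma) = 19·18 - (-2)² = 338.
  Sigma^{-1} = (1/det) · [[d, -b], [-b, a]] = [[0.0533, 0.0059],
 [0.0059, 0.0562]].

Step 3 — form the quadratic (x - mu)^T · Sigma^{-1} · (x - mu):
  Sigma^{-1} · (x - mu) = (-0.1657, -0.074).
  (x - mu)^T · [Sigma^{-1} · (x - mu)] = (-3)·(-0.1657) + (-1)·(-0.074) = 0.571.

Step 4 — take square root: d = √(0.571) ≈ 0.7556.

d(x, mu) = √(0.571) ≈ 0.7556


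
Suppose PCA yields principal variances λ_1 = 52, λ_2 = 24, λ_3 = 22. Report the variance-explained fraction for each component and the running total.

Step 1 — total variance = trace(Sigma) = Σ λ_i = 52 + 24 + 22 = 98.

Step 2 — fraction explained by component i = λ_i / Σ λ:
  PC1: 52/98 = 0.5306
  PC2: 24/98 = 0.2449
  PC3: 22/98 = 0.2245

Step 3 — cumulative fraction after k components = (λ_1 + ... + λ_k) / Σ λ:
  k = 1: 52/98 = 0.5306
  k = 2: (52 + 24)/98 = 76/98 = 0.7755
  k = 3: (52 + 24 + 22)/98 = 98/98 = 1

Summary (fraction, with percent):

explained: PC1 0.5306 (53.06%), PC2 0.2449 (24.49%), PC3 0.2245 (22.45%);  cumulative: 0.5306, 0.7755, 1


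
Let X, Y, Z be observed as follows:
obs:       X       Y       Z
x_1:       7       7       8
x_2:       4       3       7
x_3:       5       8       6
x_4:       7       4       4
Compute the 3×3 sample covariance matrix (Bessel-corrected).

Step 1 — column means:
  mean(X) = (7 + 4 + 5 + 7) / 4 = 23/4 = 5.75
  mean(Y) = (7 + 3 + 8 + 4) / 4 = 22/4 = 5.5
  mean(Z) = (8 + 7 + 6 + 4) / 4 = 25/4 = 6.25

Step 2 — sample covariance S[i,j] = (1/(n-1)) · Σ_k (x_{k,i} - mean_i) · (x_{k,j} - mean_j), with n-1 = 3.
  S[X,X] = ((1.25)·(1.25) + (-1.75)·(-1.75) + (-0.75)·(-0.75) + (1.25)·(1.25)) / 3 = 6.75/3 = 2.25
  S[X,Y] = ((1.25)·(1.5) + (-1.75)·(-2.5) + (-0.75)·(2.5) + (1.25)·(-1.5)) / 3 = 2.5/3 = 0.8333
  S[X,Z] = ((1.25)·(1.75) + (-1.75)·(0.75) + (-0.75)·(-0.25) + (1.25)·(-2.25)) / 3 = -1.75/3 = -0.5833
  S[Y,Y] = ((1.5)·(1.5) + (-2.5)·(-2.5) + (2.5)·(2.5) + (-1.5)·(-1.5)) / 3 = 17/3 = 5.6667
  S[Y,Z] = ((1.5)·(1.75) + (-2.5)·(0.75) + (2.5)·(-0.25) + (-1.5)·(-2.25)) / 3 = 3.5/3 = 1.1667
  S[Z,Z] = ((1.75)·(1.75) + (0.75)·(0.75) + (-0.25)·(-0.25) + (-2.25)·(-2.25)) / 3 = 8.75/3 = 2.9167

S is symmetric (S[j,i] = S[i,j]). Assembling:

S = [[2.25, 0.8333, -0.5833],
 [0.8333, 5.6667, 1.1667],
 [-0.5833, 1.1667, 2.9167]]


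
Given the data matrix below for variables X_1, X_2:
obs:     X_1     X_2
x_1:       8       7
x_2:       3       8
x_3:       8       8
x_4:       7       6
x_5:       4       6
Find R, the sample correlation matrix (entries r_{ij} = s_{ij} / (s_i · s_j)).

Step 1 — column means:
  mean(X_1) = (8 + 3 + 8 + 7 + 4) / 5 = 30/5 = 6
  mean(X_2) = (7 + 8 + 8 + 6 + 6) / 5 = 35/5 = 7

Step 2 — sample variances and covariances s[i,j] = (1/(n-1)) · Σ_k (x_{k,i} - mean_i) · (x_{k,j} - mean_j), with n-1 = 4:
  s[X_1,X_1] = ((2)·(2) + (-3)·(-3) + (2)·(2) + (1)·(1) + (-2)·(-2)) / 4 = 22/4 = 5.5
  s[X_1,X_2] = ((2)·(0) + (-3)·(1) + (2)·(1) + (1)·(-1) + (-2)·(-1)) / 4 = 0/4 = 0
  s[X_2,X_2] = ((0)·(0) + (1)·(1) + (1)·(1) + (-1)·(-1) + (-1)·(-1)) / 4 = 4/4 = 1
  Sample standard deviations s_i = √(s[i,i]):
  s(X_1) = √(5.5) = 2.3452
  s(X_2) = √(1) = 1

Step 3 — r_{ij} = s_{ij} / (s_i · s_j):
  r[X_1,X_1] = 1 (diagonal).
  r[X_1,X_2] = 0 / (2.3452 · 1) = 0 / 2.3452 = 0
  r[X_2,X_2] = 1 (diagonal).

R is symmetric with unit diagonal. Assembling:

R = [[1, 0],
 [0, 1]]


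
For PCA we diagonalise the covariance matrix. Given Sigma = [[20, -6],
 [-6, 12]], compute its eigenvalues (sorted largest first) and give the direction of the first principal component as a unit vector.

Step 1 — characteristic polynomial of 2×2 Sigma:
  det(Sigma - λI) = λ² - trace · λ + det = 0.
  trace = 20 + 12 = 32, det = 20·12 - (-6)² = 204.
Step 2 — discriminant:
  Δ = trace² - 4·det = 1024 - 816 = 208.
Step 3 — eigenvalues:
  λ = (trace ± √Δ)/2 = (32 ± 14.4222)/2,
  λ_1 = 23.2111,  λ_2 = 8.7889.

Step 4 — unit eigenvector for λ_1: solve (Sigma - λ_1 I)v = 0. First row:
  (20 - 23.2111)·v_x + (-6)·v_y = 0, i.e. (-3.2111)·v_x + (-6)·v_y = 0,
  so v ∝ (b, λ_1 - a) = (-6, 3.2111); multiply by -1 so the first entry is positive: u = (6, -3.2111).
  ||u|| = √((6)² + (-3.2111)²) = √(46.3112) ≈ 6.8052,
  v_1 = u/||u|| ≈ (0.8817, -0.4719) (||v_1|| = 1).

λ_1 = 23.2111,  λ_2 = 8.7889;  v_1 ≈ (0.8817, -0.4719)


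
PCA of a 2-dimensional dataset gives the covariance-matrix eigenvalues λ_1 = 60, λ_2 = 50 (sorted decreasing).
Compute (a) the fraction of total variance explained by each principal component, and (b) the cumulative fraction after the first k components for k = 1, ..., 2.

Step 1 — total variance = trace(Sigma) = Σ λ_i = 60 + 50 = 110.

Step 2 — fraction explained by component i = λ_i / Σ λ:
  PC1: 60/110 = 0.5455
  PC2: 50/110 = 0.4545

Step 3 — cumulative fraction after k components = (λ_1 + ... + λ_k) / Σ λ:
  k = 1: 60/110 = 0.5455
  k = 2: (60 + 50)/110 = 110/110 = 1

Summary (fraction, with percent):

explained: PC1 0.5455 (54.55%), PC2 0.4545 (45.45%);  cumulative: 0.5455, 1


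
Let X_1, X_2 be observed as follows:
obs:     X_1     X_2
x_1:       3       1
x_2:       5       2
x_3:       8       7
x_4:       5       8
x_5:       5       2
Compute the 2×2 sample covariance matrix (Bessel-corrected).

Step 1 — column means:
  mean(X_1) = (3 + 5 + 8 + 5 + 5) / 5 = 26/5 = 5.2
  mean(X_2) = (1 + 2 + 7 + 8 + 2) / 5 = 20/5 = 4

Step 2 — sample covariance S[i,j] = (1/(n-1)) · Σ_k (x_{k,i} - mean_i) · (x_{k,j} - mean_j), with n-1 = 4.
  S[X_1,X_1] = ((-2.2)·(-2.2) + (-0.2)·(-0.2) + (2.8)·(2.8) + (-0.2)·(-0.2) + (-0.2)·(-0.2)) / 4 = 12.8/4 = 3.2
  S[X_1,X_2] = ((-2.2)·(-3) + (-0.2)·(-2) + (2.8)·(3) + (-0.2)·(4) + (-0.2)·(-2)) / 4 = 15/4 = 3.75
  S[X_2,X_2] = ((-3)·(-3) + (-2)·(-2) + (3)·(3) + (4)·(4) + (-2)·(-2)) / 4 = 42/4 = 10.5

S is symmetric (S[j,i] = S[i,j]). Assembling:

S = [[3.2, 3.75],
 [3.75, 10.5]]


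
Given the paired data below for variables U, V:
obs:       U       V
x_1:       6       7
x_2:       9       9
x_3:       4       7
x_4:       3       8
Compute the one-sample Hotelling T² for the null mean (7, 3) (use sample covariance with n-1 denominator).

Step 1 — sample mean vector:
  mean(U) = (6 + 9 + 4 + 3) / 4 = 22/4 = 5.5
  mean(V) = (7 + 9 + 7 + 8) / 4 = 31/4 = 7.75
  x̄ = (5.5, 7.75),  deviation x̄ - mu_0 = (5.5, 7.75) - (7, 3) = (-1.5, 4.75).

Step 2 — sample covariance matrix, S[i,j] = (1/(n-1)) · Σ_k (x_{k,i} - mean_i) · (x_{k,j} - mean_j), divisor n-1 = 3:
  S[U,U] = ((0.5)·(0.5) + (3.5)·(3.5) + (-1.5)·(-1.5) + (-2.5)·(-2.5)) / 3 = 21/3 = 7
  S[U,V] = ((0.5)·(-0.75) + (3.5)·(1.25) + (-1.5)·(-0.75) + (-2.5)·(0.25)) / 3 = 4.5/3 = 1.5
  S[V,V] = ((-0.75)·(-0.75) + (1.25)·(1.25) + (-0.75)·(-0.75) + (0.25)·(0.25)) / 3 = 2.75/3 = 0.9167
  S = [[7, 1.5],
 [1.5, 0.9167]].

Step 3 — invert S. det(S) = 7·0.9167 - (1.5)² = 4.1667.
  S^{-1} = (1/det) · [[d, -b], [-b, a]] = [[0.22, -0.36],
 [-0.36, 1.68]].

Step 4 — quadratic form (x̄ - mu_0)^T · S^{-1} · (x̄ - mu_0):
  S^{-1} · (x̄ - mu_0) = (-2.04, 8.52),
  (x̄ - mu_0)^T · [...] = (-1.5)·(-2.04) + (4.75)·(8.52) = 43.53.

Step 5 — scale by n: T² = 4 · 43.53 = 174.12.

T² ≈ 174.12


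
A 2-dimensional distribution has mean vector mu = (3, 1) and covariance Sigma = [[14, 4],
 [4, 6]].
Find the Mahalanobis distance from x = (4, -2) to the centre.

Step 1 — centre the observation: (x - mu) = (1, -3).

Step 2 — invert Sigma. det(Sigma) = 14·6 - (4)² = 68.
  Sigma^{-1} = (1/det) · [[d, -b], [-b, a]] = [[0.0882, -0.0588],
 [-0.0588, 0.2059]].

Step 3 — form the quadratic (x - mu)^T · Sigma^{-1} · (x - mu):
  Sigma^{-1} · (x - mu) = (0.2647, -0.6765).
  (x - mu)^T · [Sigma^{-1} · (x - mu)] = (1)·(0.2647) + (-3)·(-0.6765) = 2.2941.

Step 4 — take square root: d = √(2.2941) ≈ 1.5146.

d(x, mu) = √(2.2941) ≈ 1.5146


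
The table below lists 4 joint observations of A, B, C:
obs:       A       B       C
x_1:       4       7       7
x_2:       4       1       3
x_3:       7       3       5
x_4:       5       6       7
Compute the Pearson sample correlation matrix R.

Step 1 — column means:
  mean(A) = (4 + 4 + 7 + 5) / 4 = 20/4 = 5
  mean(B) = (7 + 1 + 3 + 6) / 4 = 17/4 = 4.25
  mean(C) = (7 + 3 + 5 + 7) / 4 = 22/4 = 5.5

Step 2 — sample variances and covariances s[i,j] = (1/(n-1)) · Σ_k (x_{k,i} - mean_i) · (x_{k,j} - mean_j), with n-1 = 3:
  s[A,A] = ((-1)·(-1) + (-1)·(-1) + (2)·(2) + (0)·(0)) / 3 = 6/3 = 2
  s[A,B] = ((-1)·(2.75) + (-1)·(-3.25) + (2)·(-1.25) + (0)·(1.75)) / 3 = -2/3 = -0.6667
  s[A,C] = ((-1)·(1.5) + (-1)·(-2.5) + (2)·(-0.5) + (0)·(1.5)) / 3 = 0/3 = 0
  s[B,B] = ((2.75)·(2.75) + (-3.25)·(-3.25) + (-1.25)·(-1.25) + (1.75)·(1.75)) / 3 = 22.75/3 = 7.5833
  s[B,C] = ((2.75)·(1.5) + (-3.25)·(-2.5) + (-1.25)·(-0.5) + (1.75)·(1.5)) / 3 = 15.5/3 = 5.1667
  s[C,C] = ((1.5)·(1.5) + (-2.5)·(-2.5) + (-0.5)·(-0.5) + (1.5)·(1.5)) / 3 = 11/3 = 3.6667
  Sample standard deviations s_i = √(s[i,i]):
  s(A) = √(2) = 1.4142
  s(B) = √(7.5833) = 2.7538
  s(C) = √(3.6667) = 1.9149

Step 3 — r_{ij} = s_{ij} / (s_i · s_j):
  r[A,A] = 1 (diagonal).
  r[A,B] = -0.6667 / (1.4142 · 2.7538) = -0.6667 / 3.8944 = -0.1712
  r[A,C] = 0 / (1.4142 · 1.9149) = 0 / 2.708 = 0
  r[B,B] = 1 (diagonal).
  r[B,C] = 5.1667 / (2.7538 · 1.9149) = 5.1667 / 5.2731 = 0.9798
  r[C,C] = 1 (diagonal).

R is symmetric with unit diagonal. Assembling:

R = [[1, -0.1712, 0],
 [-0.1712, 1, 0.9798],
 [0, 0.9798, 1]]


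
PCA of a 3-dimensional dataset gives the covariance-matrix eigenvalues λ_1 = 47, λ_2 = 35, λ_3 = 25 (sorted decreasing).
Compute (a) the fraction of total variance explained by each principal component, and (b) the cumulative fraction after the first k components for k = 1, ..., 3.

Step 1 — total variance = trace(Sigma) = Σ λ_i = 47 + 35 + 25 = 107.

Step 2 — fraction explained by component i = λ_i / Σ λ:
  PC1: 47/107 = 0.4393
  PC2: 35/107 = 0.3271
  PC3: 25/107 = 0.2336

Step 3 — cumulative fraction after k components = (λ_1 + ... + λ_k) / Σ λ:
  k = 1: 47/107 = 0.4393
  k = 2: (47 + 35)/107 = 82/107 = 0.7664
  k = 3: (47 + 35 + 25)/107 = 107/107 = 1

Summary (fraction, with percent):

explained: PC1 0.4393 (43.93%), PC2 0.3271 (32.71%), PC3 0.2336 (23.36%);  cumulative: 0.4393, 0.7664, 1


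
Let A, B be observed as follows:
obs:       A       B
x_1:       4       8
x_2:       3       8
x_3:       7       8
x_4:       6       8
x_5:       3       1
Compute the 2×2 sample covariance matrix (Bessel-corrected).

Step 1 — column means:
  mean(A) = (4 + 3 + 7 + 6 + 3) / 5 = 23/5 = 4.6
  mean(B) = (8 + 8 + 8 + 8 + 1) / 5 = 33/5 = 6.6

Step 2 — sample covariance S[i,j] = (1/(n-1)) · Σ_k (x_{k,i} - mean_i) · (x_{k,j} - mean_j), with n-1 = 4.
  S[A,A] = ((-0.6)·(-0.6) + (-1.6)·(-1.6) + (2.4)·(2.4) + (1.4)·(1.4) + (-1.6)·(-1.6)) / 4 = 13.2/4 = 3.3
  S[A,B] = ((-0.6)·(1.4) + (-1.6)·(1.4) + (2.4)·(1.4) + (1.4)·(1.4) + (-1.6)·(-5.6)) / 4 = 11.2/4 = 2.8
  S[B,B] = ((1.4)·(1.4) + (1.4)·(1.4) + (1.4)·(1.4) + (1.4)·(1.4) + (-5.6)·(-5.6)) / 4 = 39.2/4 = 9.8

S is symmetric (S[j,i] = S[i,j]). Assembling:

S = [[3.3, 2.8],
 [2.8, 9.8]]


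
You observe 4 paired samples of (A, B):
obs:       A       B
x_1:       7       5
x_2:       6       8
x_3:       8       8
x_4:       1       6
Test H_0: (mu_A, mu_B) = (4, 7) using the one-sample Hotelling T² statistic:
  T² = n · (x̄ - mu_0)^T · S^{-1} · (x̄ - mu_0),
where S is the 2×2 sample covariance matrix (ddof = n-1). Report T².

Step 1 — sample mean vector:
  mean(A) = (7 + 6 + 8 + 1) / 4 = 22/4 = 5.5
  mean(B) = (5 + 8 + 8 + 6) / 4 = 27/4 = 6.75
  x̄ = (5.5, 6.75),  deviation x̄ - mu_0 = (5.5, 6.75) - (4, 7) = (1.5, -0.25).

Step 2 — sample covariance matrix, S[i,j] = (1/(n-1)) · Σ_k (x_{k,i} - mean_i) · (x_{k,j} - mean_j), divisor n-1 = 3:
  S[A,A] = ((1.5)·(1.5) + (0.5)·(0.5) + (2.5)·(2.5) + (-4.5)·(-4.5)) / 3 = 29/3 = 9.6667
  S[A,B] = ((1.5)·(-1.75) + (0.5)·(1.25) + (2.5)·(1.25) + (-4.5)·(-0.75)) / 3 = 4.5/3 = 1.5
  S[B,B] = ((-1.75)·(-1.75) + (1.25)·(1.25) + (1.25)·(1.25) + (-0.75)·(-0.75)) / 3 = 6.75/3 = 2.25
  S = [[9.6667, 1.5],
 [1.5, 2.25]].

Step 3 — invert S. det(S) = 9.6667·2.25 - (1.5)² = 19.5.
  S^{-1} = (1/det) · [[d, -b], [-b, a]] = [[0.1154, -0.0769],
 [-0.0769, 0.4957]].

Step 4 — quadratic form (x̄ - mu_0)^T · S^{-1} · (x̄ - mu_0):
  S^{-1} · (x̄ - mu_0) = (0.1923, -0.2393),
  (x̄ - mu_0)^T · [...] = (1.5)·(0.1923) + (-0.25)·(-0.2393) = 0.3483.

Step 5 — scale by n: T² = 4 · 0.3483 = 1.3932.

T² ≈ 1.3932


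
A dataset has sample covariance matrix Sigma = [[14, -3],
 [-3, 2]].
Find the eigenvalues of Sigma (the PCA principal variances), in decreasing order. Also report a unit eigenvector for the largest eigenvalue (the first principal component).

Step 1 — characteristic polynomial of 2×2 Sigma:
  det(Sigma - λI) = λ² - trace · λ + det = 0.
  trace = 14 + 2 = 16, det = 14·2 - (-3)² = 19.
Step 2 — discriminant:
  Δ = trace² - 4·det = 256 - 76 = 180.
Step 3 — eigenvalues:
  λ = (trace ± √Δ)/2 = (16 ± 13.4164)/2,
  λ_1 = 14.7082,  λ_2 = 1.2918.

Step 4 — unit eigenvector for λ_1: solve (Sigma - λ_1 I)v = 0. First row:
  (14 - 14.7082)·v_x + (-3)·v_y = 0, i.e. (-0.7082)·v_x + (-3)·v_y = 0,
  so v ∝ (b, λ_1 - a) = (-3, 0.7082); multiply by -1 so the first entry is positive: u = (3, -0.7082).
  ||u|| = √((3)² + (-0.7082)²) = √(9.5016) ≈ 3.0825,
  v_1 = u/||u|| ≈ (0.9732, -0.2298) (||v_1|| = 1).

λ_1 = 14.7082,  λ_2 = 1.2918;  v_1 ≈ (0.9732, -0.2298)


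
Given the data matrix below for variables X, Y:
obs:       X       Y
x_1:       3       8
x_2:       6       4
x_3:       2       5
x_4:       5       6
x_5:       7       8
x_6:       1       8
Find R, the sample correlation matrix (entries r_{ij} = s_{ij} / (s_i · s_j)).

Step 1 — column means:
  mean(X) = (3 + 6 + 2 + 5 + 7 + 1) / 6 = 24/6 = 4
  mean(Y) = (8 + 4 + 5 + 6 + 8 + 8) / 6 = 39/6 = 6.5

Step 2 — sample variances and covariances s[i,j] = (1/(n-1)) · Σ_k (x_{k,i} - mean_i) · (x_{k,j} - mean_j), with n-1 = 5:
  s[X,X] = ((-1)·(-1) + (2)·(2) + (-2)·(-2) + (1)·(1) + (3)·(3) + (-3)·(-3)) / 5 = 28/5 = 5.6
  s[X,Y] = ((-1)·(1.5) + (2)·(-2.5) + (-2)·(-1.5) + (1)·(-0.5) + (3)·(1.5) + (-3)·(1.5)) / 5 = -4/5 = -0.8
  s[Y,Y] = ((1.5)·(1.5) + (-2.5)·(-2.5) + (-1.5)·(-1.5) + (-0.5)·(-0.5) + (1.5)·(1.5) + (1.5)·(1.5)) / 5 = 15.5/5 = 3.1
  Sample standard deviations s_i = √(s[i,i]):
  s(X) = √(5.6) = 2.3664
  s(Y) = √(3.1) = 1.7607

Step 3 — r_{ij} = s_{ij} / (s_i · s_j):
  r[X,X] = 1 (diagonal).
  r[X,Y] = -0.8 / (2.3664 · 1.7607) = -0.8 / 4.1665 = -0.192
  r[Y,Y] = 1 (diagonal).

R is symmetric with unit diagonal. Assembling:

R = [[1, -0.192],
 [-0.192, 1]]


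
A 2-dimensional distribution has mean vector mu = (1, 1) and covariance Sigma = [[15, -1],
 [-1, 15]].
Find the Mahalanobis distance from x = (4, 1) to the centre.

Step 1 — centre the observation: (x - mu) = (3, 0).

Step 2 — invert Sigma. det(Sigma) = 15·15 - (-1)² = 224.
  Sigma^{-1} = (1/det) · [[d, -b], [-b, a]] = [[0.067, 0.0045],
 [0.0045, 0.067]].

Step 3 — form the quadratic (x - mu)^T · Sigma^{-1} · (x - mu):
  Sigma^{-1} · (x - mu) = (0.2009, 0.0134).
  (x - mu)^T · [Sigma^{-1} · (x - mu)] = (3)·(0.2009) + (0)·(0.0134) = 0.6027.

Step 4 — take square root: d = √(0.6027) ≈ 0.7763.

d(x, mu) = √(0.6027) ≈ 0.7763


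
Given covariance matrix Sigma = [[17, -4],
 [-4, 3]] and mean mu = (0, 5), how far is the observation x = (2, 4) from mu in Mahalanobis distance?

Step 1 — centre the observation: (x - mu) = (2, -1).

Step 2 — invert Sigma. det(Sigma) = 17·3 - (-4)² = 35.
  Sigma^{-1} = (1/det) · [[d, -b], [-b, a]] = [[0.0857, 0.1143],
 [0.1143, 0.4857]].

Step 3 — form the quadratic (x - mu)^T · Sigma^{-1} · (x - mu):
  Sigma^{-1} · (x - mu) = (0.0571, -0.2571).
  (x - mu)^T · [Sigma^{-1} · (x - mu)] = (2)·(0.0571) + (-1)·(-0.2571) = 0.3714.

Step 4 — take square root: d = √(0.3714) ≈ 0.6094.

d(x, mu) = √(0.3714) ≈ 0.6094


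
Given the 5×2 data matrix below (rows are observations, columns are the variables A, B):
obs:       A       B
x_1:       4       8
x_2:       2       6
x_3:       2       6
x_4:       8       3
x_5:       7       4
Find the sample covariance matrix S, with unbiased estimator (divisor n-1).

Step 1 — column means:
  mean(A) = (4 + 2 + 2 + 8 + 7) / 5 = 23/5 = 4.6
  mean(B) = (8 + 6 + 6 + 3 + 4) / 5 = 27/5 = 5.4

Step 2 — sample covariance S[i,j] = (1/(n-1)) · Σ_k (x_{k,i} - mean_i) · (x_{k,j} - mean_j), with n-1 = 4.
  S[A,A] = ((-0.6)·(-0.6) + (-2.6)·(-2.6) + (-2.6)·(-2.6) + (3.4)·(3.4) + (2.4)·(2.4)) / 4 = 31.2/4 = 7.8
  S[A,B] = ((-0.6)·(2.6) + (-2.6)·(0.6) + (-2.6)·(0.6) + (3.4)·(-2.4) + (2.4)·(-1.4)) / 4 = -16.2/4 = -4.05
  S[B,B] = ((2.6)·(2.6) + (0.6)·(0.6) + (0.6)·(0.6) + (-2.4)·(-2.4) + (-1.4)·(-1.4)) / 4 = 15.2/4 = 3.8

S is symmetric (S[j,i] = S[i,j]). Assembling:

S = [[7.8, -4.05],
 [-4.05, 3.8]]


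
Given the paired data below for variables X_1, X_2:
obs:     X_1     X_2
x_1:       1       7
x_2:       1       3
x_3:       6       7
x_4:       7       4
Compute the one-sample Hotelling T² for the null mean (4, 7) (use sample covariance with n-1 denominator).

Step 1 — sample mean vector:
  mean(X_1) = (1 + 1 + 6 + 7) / 4 = 15/4 = 3.75
  mean(X_2) = (7 + 3 + 7 + 4) / 4 = 21/4 = 5.25
  x̄ = (3.75, 5.25),  deviation x̄ - mu_0 = (3.75, 5.25) - (4, 7) = (-0.25, -1.75).

Step 2 — sample covariance matrix, S[i,j] = (1/(n-1)) · Σ_k (x_{k,i} - mean_i) · (x_{k,j} - mean_j), divisor n-1 = 3:
  S[X_1,X_1] = ((-2.75)·(-2.75) + (-2.75)·(-2.75) + (2.25)·(2.25) + (3.25)·(3.25)) / 3 = 30.75/3 = 10.25
  S[X_1,X_2] = ((-2.75)·(1.75) + (-2.75)·(-2.25) + (2.25)·(1.75) + (3.25)·(-1.25)) / 3 = 1.25/3 = 0.4167
  S[X_2,X_2] = ((1.75)·(1.75) + (-2.25)·(-2.25) + (1.75)·(1.75) + (-1.25)·(-1.25)) / 3 = 12.75/3 = 4.25
  S = [[10.25, 0.4167],
 [0.4167, 4.25]].

Step 3 — invert S. det(S) = 10.25·4.25 - (0.4167)² = 43.3889.
  S^{-1} = (1/det) · [[d, -b], [-b, a]] = [[0.098, -0.0096],
 [-0.0096, 0.2362]].

Step 4 — quadratic form (x̄ - mu_0)^T · S^{-1} · (x̄ - mu_0):
  S^{-1} · (x̄ - mu_0) = (-0.0077, -0.411),
  (x̄ - mu_0)^T · [...] = (-0.25)·(-0.0077) + (-1.75)·(-0.411) = 0.7212.

Step 5 — scale by n: T² = 4 · 0.7212 = 2.8848.

T² ≈ 2.8848


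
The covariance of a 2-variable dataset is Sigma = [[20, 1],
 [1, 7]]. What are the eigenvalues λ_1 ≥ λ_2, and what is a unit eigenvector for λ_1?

Step 1 — characteristic polynomial of 2×2 Sigma:
  det(Sigma - λI) = λ² - trace · λ + det = 0.
  trace = 20 + 7 = 27, det = 20·7 - (1)² = 139.
Step 2 — discriminant:
  Δ = trace² - 4·det = 729 - 556 = 173.
Step 3 — eigenvalues:
  λ = (trace ± √Δ)/2 = (27 ± 13.1529)/2,
  λ_1 = 20.0765,  λ_2 = 6.9235.

Step 4 — unit eigenvector for λ_1: solve (Sigma - λ_1 I)v = 0. First row:
  (20 - 20.0765)·v_x + (1)·v_y = 0, i.e. (-0.0765)·v_x + (1)·v_y = 0,
  so v ∝ (b, λ_1 - a) = (1, 0.0765) = u.
  ||u|| = √((1)² + (0.0765)²) = √(1.0058) ≈ 1.0029,
  v_1 = u/||u|| ≈ (0.9971, 0.0763) (||v_1|| = 1).

λ_1 = 20.0765,  λ_2 = 6.9235;  v_1 ≈ (0.9971, 0.0763)


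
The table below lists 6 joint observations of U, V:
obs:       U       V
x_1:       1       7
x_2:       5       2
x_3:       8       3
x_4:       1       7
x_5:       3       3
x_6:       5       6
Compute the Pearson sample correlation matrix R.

Step 1 — column means:
  mean(U) = (1 + 5 + 8 + 1 + 3 + 5) / 6 = 23/6 = 3.8333
  mean(V) = (7 + 2 + 3 + 7 + 3 + 6) / 6 = 28/6 = 4.6667

Step 2 — sample variances and covariances s[i,j] = (1/(n-1)) · Σ_k (x_{k,i} - mean_i) · (x_{k,j} - mean_j), with n-1 = 5:
  s[U,U] = ((-2.8333)·(-2.8333) + (1.1667)·(1.1667) + (4.1667)·(4.1667) + (-2.8333)·(-2.8333) + (-0.8333)·(-0.8333) + (1.1667)·(1.1667)) / 5 = 36.8333/5 = 7.3667
  s[U,V] = ((-2.8333)·(2.3333) + (1.1667)·(-2.6667) + (4.1667)·(-1.6667) + (-2.8333)·(2.3333) + (-0.8333)·(-1.6667) + (1.1667)·(1.3333)) / 5 = -20.3333/5 = -4.0667
  s[V,V] = ((2.3333)·(2.3333) + (-2.6667)·(-2.6667) + (-1.6667)·(-1.6667) + (2.3333)·(2.3333) + (-1.6667)·(-1.6667) + (1.3333)·(1.3333)) / 5 = 25.3333/5 = 5.0667
  Sample standard deviations s_i = √(s[i,i]):
  s(U) = √(7.3667) = 2.7142
  s(V) = √(5.0667) = 2.2509

Step 3 — r_{ij} = s_{ij} / (s_i · s_j):
  r[U,U] = 1 (diagonal).
  r[U,V] = -4.0667 / (2.7142 · 2.2509) = -4.0667 / 6.1094 = -0.6656
  r[V,V] = 1 (diagonal).

R is symmetric with unit diagonal. Assembling:

R = [[1, -0.6656],
 [-0.6656, 1]]


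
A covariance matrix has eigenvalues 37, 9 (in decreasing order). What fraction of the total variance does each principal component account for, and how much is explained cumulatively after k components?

Step 1 — total variance = trace(Sigma) = Σ λ_i = 37 + 9 = 46.

Step 2 — fraction explained by component i = λ_i / Σ λ:
  PC1: 37/46 = 0.8043
  PC2: 9/46 = 0.1957

Step 3 — cumulative fraction after k components = (λ_1 + ... + λ_k) / Σ λ:
  k = 1: 37/46 = 0.8043
  k = 2: (37 + 9)/46 = 46/46 = 1

Summary (fraction, with percent):

explained: PC1 0.8043 (80.43%), PC2 0.1957 (19.57%);  cumulative: 0.8043, 1


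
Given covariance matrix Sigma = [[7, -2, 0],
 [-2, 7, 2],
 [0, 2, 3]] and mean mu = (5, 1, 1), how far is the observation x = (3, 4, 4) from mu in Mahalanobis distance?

Step 1 — centre the observation: (x - mu) = (-2, 3, 3).

Step 2 — invert Sigma (cofactor / det for 3×3, or solve directly):
  Sigma^{-1} = [[0.1589, 0.0561, -0.0374],
 [0.0561, 0.1963, -0.1308],
 [-0.0374, -0.1308, 0.4206]].

Step 3 — form the quadratic (x - mu)^T · Sigma^{-1} · (x - mu):
  Sigma^{-1} · (x - mu) = (-0.2617, 0.0841, 0.9439).
  (x - mu)^T · [Sigma^{-1} · (x - mu)] = (-2)·(-0.2617) + (3)·(0.0841) + (3)·(0.9439) = 3.6075.

Step 4 — take square root: d = √(3.6075) ≈ 1.8993.

d(x, mu) = √(3.6075) ≈ 1.8993


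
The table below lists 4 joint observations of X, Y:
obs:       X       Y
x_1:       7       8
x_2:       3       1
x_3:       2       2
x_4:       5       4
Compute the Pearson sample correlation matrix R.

Step 1 — column means:
  mean(X) = (7 + 3 + 2 + 5) / 4 = 17/4 = 4.25
  mean(Y) = (8 + 1 + 2 + 4) / 4 = 15/4 = 3.75

Step 2 — sample variances and covariances s[i,j] = (1/(n-1)) · Σ_k (x_{k,i} - mean_i) · (x_{k,j} - mean_j), with n-1 = 3:
  s[X,X] = ((2.75)·(2.75) + (-1.25)·(-1.25) + (-2.25)·(-2.25) + (0.75)·(0.75)) / 3 = 14.75/3 = 4.9167
  s[X,Y] = ((2.75)·(4.25) + (-1.25)·(-2.75) + (-2.25)·(-1.75) + (0.75)·(0.25)) / 3 = 19.25/3 = 6.4167
  s[Y,Y] = ((4.25)·(4.25) + (-2.75)·(-2.75) + (-1.75)·(-1.75) + (0.25)·(0.25)) / 3 = 28.75/3 = 9.5833
  Sample standard deviations s_i = √(s[i,i]):
  s(X) = √(4.9167) = 2.2174
  s(Y) = √(9.5833) = 3.0957

Step 3 — r_{ij} = s_{ij} / (s_i · s_j):
  r[X,X] = 1 (diagonal).
  r[X,Y] = 6.4167 / (2.2174 · 3.0957) = 6.4167 / 6.8643 = 0.9348
  r[Y,Y] = 1 (diagonal).

R is symmetric with unit diagonal. Assembling:

R = [[1, 0.9348],
 [0.9348, 1]]


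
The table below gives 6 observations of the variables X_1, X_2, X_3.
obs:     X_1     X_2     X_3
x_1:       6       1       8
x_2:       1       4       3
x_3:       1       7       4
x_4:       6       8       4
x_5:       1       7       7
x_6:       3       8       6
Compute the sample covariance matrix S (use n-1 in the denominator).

Step 1 — column means:
  mean(X_1) = (6 + 1 + 1 + 6 + 1 + 3) / 6 = 18/6 = 3
  mean(X_2) = (1 + 4 + 7 + 8 + 7 + 8) / 6 = 35/6 = 5.8333
  mean(X_3) = (8 + 3 + 4 + 4 + 7 + 6) / 6 = 32/6 = 5.3333

Step 2 — sample covariance S[i,j] = (1/(n-1)) · Σ_k (x_{k,i} - mean_i) · (x_{k,j} - mean_j), with n-1 = 5.
  S[X_1,X_1] = ((3)·(3) + (-2)·(-2) + (-2)·(-2) + (3)·(3) + (-2)·(-2) + (0)·(0)) / 5 = 30/5 = 6
  S[X_1,X_2] = ((3)·(-4.8333) + (-2)·(-1.8333) + (-2)·(1.1667) + (3)·(2.1667) + (-2)·(1.1667) + (0)·(2.1667)) / 5 = -9/5 = -1.8
  S[X_1,X_3] = ((3)·(2.6667) + (-2)·(-2.3333) + (-2)·(-1.3333) + (3)·(-1.3333) + (-2)·(1.6667) + (0)·(0.6667)) / 5 = 8/5 = 1.6
  S[X_2,X_2] = ((-4.8333)·(-4.8333) + (-1.8333)·(-1.8333) + (1.1667)·(1.1667) + (2.1667)·(2.1667) + (1.1667)·(1.1667) + (2.1667)·(2.1667)) / 5 = 38.8333/5 = 7.7667
  S[X_2,X_3] = ((-4.8333)·(2.6667) + (-1.8333)·(-2.3333) + (1.1667)·(-1.3333) + (2.1667)·(-1.3333) + (1.1667)·(1.6667) + (2.1667)·(0.6667)) / 5 = -9.6667/5 = -1.9333
  S[X_3,X_3] = ((2.6667)·(2.6667) + (-2.3333)·(-2.3333) + (-1.3333)·(-1.3333) + (-1.3333)·(-1.3333) + (1.6667)·(1.6667) + (0.6667)·(0.6667)) / 5 = 19.3333/5 = 3.8667

S is symmetric (S[j,i] = S[i,j]). Assembling:

S = [[6, -1.8, 1.6],
 [-1.8, 7.7667, -1.9333],
 [1.6, -1.9333, 3.8667]]


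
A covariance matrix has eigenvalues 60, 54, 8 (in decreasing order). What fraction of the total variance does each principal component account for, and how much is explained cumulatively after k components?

Step 1 — total variance = trace(Sigma) = Σ λ_i = 60 + 54 + 8 = 122.

Step 2 — fraction explained by component i = λ_i / Σ λ:
  PC1: 60/122 = 0.4918
  PC2: 54/122 = 0.4426
  PC3: 8/122 = 0.0656

Step 3 — cumulative fraction after k components = (λ_1 + ... + λ_k) / Σ λ:
  k = 1: 60/122 = 0.4918
  k = 2: (60 + 54)/122 = 114/122 = 0.9344
  k = 3: (60 + 54 + 8)/122 = 122/122 = 1

Summary (fraction, with percent):

explained: PC1 0.4918 (49.18%), PC2 0.4426 (44.26%), PC3 0.0656 (6.56%);  cumulative: 0.4918, 0.9344, 1


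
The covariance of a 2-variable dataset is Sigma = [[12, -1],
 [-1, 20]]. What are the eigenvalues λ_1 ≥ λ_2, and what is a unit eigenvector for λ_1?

Step 1 — characteristic polynomial of 2×2 Sigma:
  det(Sigma - λI) = λ² - trace · λ + det = 0.
  trace = 12 + 20 = 32, det = 12·20 - (-1)² = 239.
Step 2 — discriminant:
  Δ = trace² - 4·det = 1024 - 956 = 68.
Step 3 — eigenvalues:
  λ = (trace ± √Δ)/2 = (32 ± 8.2462)/2,
  λ_1 = 20.1231,  λ_2 = 11.8769.

Step 4 — unit eigenvector for λ_1: solve (Sigma - λ_1 I)v = 0. First row:
  (12 - 20.1231)·v_x + (-1)·v_y = 0, i.e. (-8.1231)·v_x + (-1)·v_y = 0,
  so v ∝ (b, λ_1 - a) = (-1, 8.1231); multiply by -1 so the first entry is positive: u = (1, -8.1231).
  ||u|| = √((1)² + (-8.1231)²) = √(66.9848) ≈ 8.1844,
  v_1 = u/||u|| ≈ (0.1222, -0.9925) (||v_1|| = 1).

λ_1 = 20.1231,  λ_2 = 11.8769;  v_1 ≈ (0.1222, -0.9925)


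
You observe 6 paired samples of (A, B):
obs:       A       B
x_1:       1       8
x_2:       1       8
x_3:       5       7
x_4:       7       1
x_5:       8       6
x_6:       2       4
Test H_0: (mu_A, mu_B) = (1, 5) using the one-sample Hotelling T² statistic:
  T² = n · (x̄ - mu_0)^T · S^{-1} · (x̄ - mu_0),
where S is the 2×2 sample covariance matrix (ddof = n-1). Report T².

Step 1 — sample mean vector:
  mean(A) = (1 + 1 + 5 + 7 + 8 + 2) / 6 = 24/6 = 4
  mean(B) = (8 + 8 + 7 + 1 + 6 + 4) / 6 = 34/6 = 5.6667
  x̄ = (4, 5.6667),  deviation x̄ - mu_0 = (4, 5.6667) - (1, 5) = (3, 0.6667).

Step 2 — sample covariance matrix, S[i,j] = (1/(n-1)) · Σ_k (x_{k,i} - mean_i) · (x_{k,j} - mean_j), divisor n-1 = 5:
  S[A,A] = ((-3)·(-3) + (-3)·(-3) + (1)·(1) + (3)·(3) + (4)·(4) + (-2)·(-2)) / 5 = 48/5 = 9.6
  S[A,B] = ((-3)·(2.3333) + (-3)·(2.3333) + (1)·(1.3333) + (3)·(-4.6667) + (4)·(0.3333) + (-2)·(-1.6667)) / 5 = -22/5 = -4.4
  S[B,B] = ((2.3333)·(2.3333) + (2.3333)·(2.3333) + (1.3333)·(1.3333) + (-4.6667)·(-4.6667) + (0.3333)·(0.3333) + (-1.6667)·(-1.6667)) / 5 = 37.3333/5 = 7.4667
  S = [[9.6, -4.4],
 [-4.4, 7.4667]].

Step 3 — invert S. det(S) = 9.6·7.4667 - (-4.4)² = 52.32.
  S^{-1} = (1/det) · [[d, -b], [-b, a]] = [[0.1427, 0.0841],
 [0.0841, 0.1835]].

Step 4 — quadratic form (x̄ - mu_0)^T · S^{-1} · (x̄ - mu_0):
  S^{-1} · (x̄ - mu_0) = (0.4842, 0.3746),
  (x̄ - mu_0)^T · [...] = (3)·(0.4842) + (0.6667)·(0.3746) = 1.7023.

Step 5 — scale by n: T² = 6 · 1.7023 = 10.2141.

T² ≈ 10.2141


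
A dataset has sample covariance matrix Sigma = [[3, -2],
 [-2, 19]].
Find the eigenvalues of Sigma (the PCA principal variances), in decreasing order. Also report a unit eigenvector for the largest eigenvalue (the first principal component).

Step 1 — characteristic polynomial of 2×2 Sigma:
  det(Sigma - λI) = λ² - trace · λ + det = 0.
  trace = 3 + 19 = 22, det = 3·19 - (-2)² = 53.
Step 2 — discriminant:
  Δ = trace² - 4·det = 484 - 212 = 272.
Step 3 — eigenvalues:
  λ = (trace ± √Δ)/2 = (22 ± 16.4924)/2,
  λ_1 = 19.2462,  λ_2 = 2.7538.

Step 4 — unit eigenvector for λ_1: solve (Sigma - λ_1 I)v = 0. First row:
  (3 - 19.2462)·v_x + (-2)·v_y = 0, i.e. (-16.2462)·v_x + (-2)·v_y = 0,
  so v ∝ (b, λ_1 - a) = (-2, 16.2462); multiply by -1 so the first entry is positive: u = (2, -16.2462).
  ||u|| = √((2)² + (-16.2462)²) = √(267.9394) ≈ 16.3689,
  v_1 = u/||u|| ≈ (0.1222, -0.9925) (||v_1|| = 1).

λ_1 = 19.2462,  λ_2 = 2.7538;  v_1 ≈ (0.1222, -0.9925)


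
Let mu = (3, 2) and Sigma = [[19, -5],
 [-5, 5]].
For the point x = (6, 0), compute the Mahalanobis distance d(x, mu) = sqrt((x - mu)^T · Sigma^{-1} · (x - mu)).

Step 1 — centre the observation: (x - mu) = (3, -2).

Step 2 — invert Sigma. det(Sigma) = 19·5 - (-5)² = 70.
  Sigma^{-1} = (1/det) · [[d, -b], [-b, a]] = [[0.0714, 0.0714],
 [0.0714, 0.2714]].

Step 3 — form the quadratic (x - mu)^T · Sigma^{-1} · (x - mu):
  Sigma^{-1} · (x - mu) = (0.0714, -0.3286).
  (x - mu)^T · [Sigma^{-1} · (x - mu)] = (3)·(0.0714) + (-2)·(-0.3286) = 0.8714.

Step 4 — take square root: d = √(0.8714) ≈ 0.9335.

d(x, mu) = √(0.8714) ≈ 0.9335


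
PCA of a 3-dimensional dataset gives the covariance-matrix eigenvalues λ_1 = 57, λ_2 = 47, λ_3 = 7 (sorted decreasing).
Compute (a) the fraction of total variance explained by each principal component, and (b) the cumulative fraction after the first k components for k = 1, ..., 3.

Step 1 — total variance = trace(Sigma) = Σ λ_i = 57 + 47 + 7 = 111.

Step 2 — fraction explained by component i = λ_i / Σ λ:
  PC1: 57/111 = 0.5135
  PC2: 47/111 = 0.4234
  PC3: 7/111 = 0.0631

Step 3 — cumulative fraction after k components = (λ_1 + ... + λ_k) / Σ λ:
  k = 1: 57/111 = 0.5135
  k = 2: (57 + 47)/111 = 104/111 = 0.9369
  k = 3: (57 + 47 + 7)/111 = 111/111 = 1

Summary (fraction, with percent):

explained: PC1 0.5135 (51.35%), PC2 0.4234 (42.34%), PC3 0.0631 (6.31%);  cumulative: 0.5135, 0.9369, 1


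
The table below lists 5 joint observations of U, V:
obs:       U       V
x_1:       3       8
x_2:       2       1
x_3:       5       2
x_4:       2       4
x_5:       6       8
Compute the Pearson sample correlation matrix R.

Step 1 — column means:
  mean(U) = (3 + 2 + 5 + 2 + 6) / 5 = 18/5 = 3.6
  mean(V) = (8 + 1 + 2 + 4 + 8) / 5 = 23/5 = 4.6

Step 2 — sample variances and covariances s[i,j] = (1/(n-1)) · Σ_k (x_{k,i} - mean_i) · (x_{k,j} - mean_j), with n-1 = 4:
  s[U,U] = ((-0.6)·(-0.6) + (-1.6)·(-1.6) + (1.4)·(1.4) + (-1.6)·(-1.6) + (2.4)·(2.4)) / 4 = 13.2/4 = 3.3
  s[U,V] = ((-0.6)·(3.4) + (-1.6)·(-3.6) + (1.4)·(-2.6) + (-1.6)·(-0.6) + (2.4)·(3.4)) / 4 = 9.2/4 = 2.3
  s[V,V] = ((3.4)·(3.4) + (-3.6)·(-3.6) + (-2.6)·(-2.6) + (-0.6)·(-0.6) + (3.4)·(3.4)) / 4 = 43.2/4 = 10.8
  Sample standard deviations s_i = √(s[i,i]):
  s(U) = √(3.3) = 1.8166
  s(V) = √(10.8) = 3.2863

Step 3 — r_{ij} = s_{ij} / (s_i · s_j):
  r[U,U] = 1 (diagonal).
  r[U,V] = 2.3 / (1.8166 · 3.2863) = 2.3 / 5.9699 = 0.3853
  r[V,V] = 1 (diagonal).

R is symmetric with unit diagonal. Assembling:

R = [[1, 0.3853],
 [0.3853, 1]]


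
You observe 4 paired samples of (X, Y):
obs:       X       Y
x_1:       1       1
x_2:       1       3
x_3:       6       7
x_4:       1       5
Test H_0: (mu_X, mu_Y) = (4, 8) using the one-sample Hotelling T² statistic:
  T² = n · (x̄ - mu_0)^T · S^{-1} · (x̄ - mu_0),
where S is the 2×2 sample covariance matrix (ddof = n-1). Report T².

Step 1 — sample mean vector:
  mean(X) = (1 + 1 + 6 + 1) / 4 = 9/4 = 2.25
  mean(Y) = (1 + 3 + 7 + 5) / 4 = 16/4 = 4
  x̄ = (2.25, 4),  deviation x̄ - mu_0 = (2.25, 4) - (4, 8) = (-1.75, -4).

Step 2 — sample covariance matrix, S[i,j] = (1/(n-1)) · Σ_k (x_{k,i} - mean_i) · (x_{k,j} - mean_j), divisor n-1 = 3:
  S[X,X] = ((-1.25)·(-1.25) + (-1.25)·(-1.25) + (3.75)·(3.75) + (-1.25)·(-1.25)) / 3 = 18.75/3 = 6.25
  S[X,Y] = ((-1.25)·(-3) + (-1.25)·(-1) + (3.75)·(3) + (-1.25)·(1)) / 3 = 15/3 = 5
  S[Y,Y] = ((-3)·(-3) + (-1)·(-1) + (3)·(3) + (1)·(1)) / 3 = 20/3 = 6.6667
  S = [[6.25, 5],
 [5, 6.6667]].

Step 3 — invert S. det(S) = 6.25·6.6667 - (5)² = 16.6667.
  S^{-1} = (1/det) · [[d, -b], [-b, a]] = [[0.4, -0.3],
 [-0.3, 0.375]].

Step 4 — quadratic form (x̄ - mu_0)^T · S^{-1} · (x̄ - mu_0):
  S^{-1} · (x̄ - mu_0) = (0.5, -0.975),
  (x̄ - mu_0)^T · [...] = (-1.75)·(0.5) + (-4)·(-0.975) = 3.025.

Step 5 — scale by n: T² = 4 · 3.025 = 12.1.

T² ≈ 12.1


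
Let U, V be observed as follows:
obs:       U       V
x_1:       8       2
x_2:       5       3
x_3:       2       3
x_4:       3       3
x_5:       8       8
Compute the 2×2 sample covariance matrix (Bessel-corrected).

Step 1 — column means:
  mean(U) = (8 + 5 + 2 + 3 + 8) / 5 = 26/5 = 5.2
  mean(V) = (2 + 3 + 3 + 3 + 8) / 5 = 19/5 = 3.8

Step 2 — sample covariance S[i,j] = (1/(n-1)) · Σ_k (x_{k,i} - mean_i) · (x_{k,j} - mean_j), with n-1 = 4.
  S[U,U] = ((2.8)·(2.8) + (-0.2)·(-0.2) + (-3.2)·(-3.2) + (-2.2)·(-2.2) + (2.8)·(2.8)) / 4 = 30.8/4 = 7.7
  S[U,V] = ((2.8)·(-1.8) + (-0.2)·(-0.8) + (-3.2)·(-0.8) + (-2.2)·(-0.8) + (2.8)·(4.2)) / 4 = 11.2/4 = 2.8
  S[V,V] = ((-1.8)·(-1.8) + (-0.8)·(-0.8) + (-0.8)·(-0.8) + (-0.8)·(-0.8) + (4.2)·(4.2)) / 4 = 22.8/4 = 5.7

S is symmetric (S[j,i] = S[i,j]). Assembling:

S = [[7.7, 2.8],
 [2.8, 5.7]]


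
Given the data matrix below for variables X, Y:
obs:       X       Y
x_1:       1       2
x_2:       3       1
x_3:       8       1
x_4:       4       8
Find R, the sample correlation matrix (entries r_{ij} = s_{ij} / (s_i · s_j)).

Step 1 — column means:
  mean(X) = (1 + 3 + 8 + 4) / 4 = 16/4 = 4
  mean(Y) = (2 + 1 + 1 + 8) / 4 = 12/4 = 3

Step 2 — sample variances and covariances s[i,j] = (1/(n-1)) · Σ_k (x_{k,i} - mean_i) · (x_{k,j} - mean_j), with n-1 = 3:
  s[X,X] = ((-3)·(-3) + (-1)·(-1) + (4)·(4) + (0)·(0)) / 3 = 26/3 = 8.6667
  s[X,Y] = ((-3)·(-1) + (-1)·(-2) + (4)·(-2) + (0)·(5)) / 3 = -3/3 = -1
  s[Y,Y] = ((-1)·(-1) + (-2)·(-2) + (-2)·(-2) + (5)·(5)) / 3 = 34/3 = 11.3333
  Sample standard deviations s_i = √(s[i,i]):
  s(X) = √(8.6667) = 2.9439
  s(Y) = √(11.3333) = 3.3665

Step 3 — r_{ij} = s_{ij} / (s_i · s_j):
  r[X,X] = 1 (diagonal).
  r[X,Y] = -1 / (2.9439 · 3.3665) = -1 / 9.9107 = -0.1009
  r[Y,Y] = 1 (diagonal).

R is symmetric with unit diagonal. Assembling:

R = [[1, -0.1009],
 [-0.1009, 1]]


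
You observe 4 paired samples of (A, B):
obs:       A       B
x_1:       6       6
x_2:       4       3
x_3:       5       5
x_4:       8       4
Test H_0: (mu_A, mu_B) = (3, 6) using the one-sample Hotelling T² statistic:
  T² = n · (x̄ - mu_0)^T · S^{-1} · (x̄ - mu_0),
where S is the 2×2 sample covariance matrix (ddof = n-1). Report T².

Step 1 — sample mean vector:
  mean(A) = (6 + 4 + 5 + 8) / 4 = 23/4 = 5.75
  mean(B) = (6 + 3 + 5 + 4) / 4 = 18/4 = 4.5
  x̄ = (5.75, 4.5),  deviation x̄ - mu_0 = (5.75, 4.5) - (3, 6) = (2.75, -1.5).

Step 2 — sample covariance matrix, S[i,j] = (1/(n-1)) · Σ_k (x_{k,i} - mean_i) · (x_{k,j} - mean_j), divisor n-1 = 3:
  S[A,A] = ((0.25)·(0.25) + (-1.75)·(-1.75) + (-0.75)·(-0.75) + (2.25)·(2.25)) / 3 = 8.75/3 = 2.9167
  S[A,B] = ((0.25)·(1.5) + (-1.75)·(-1.5) + (-0.75)·(0.5) + (2.25)·(-0.5)) / 3 = 1.5/3 = 0.5
  S[B,B] = ((1.5)·(1.5) + (-1.5)·(-1.5) + (0.5)·(0.5) + (-0.5)·(-0.5)) / 3 = 5/3 = 1.6667
  S = [[2.9167, 0.5],
 [0.5, 1.6667]].

Step 3 — invert S. det(S) = 2.9167·1.6667 - (0.5)² = 4.6111.
  S^{-1} = (1/det) · [[d, -b], [-b, a]] = [[0.3614, -0.1084],
 [-0.1084, 0.6325]].

Step 4 — quadratic form (x̄ - mu_0)^T · S^{-1} · (x̄ - mu_0):
  S^{-1} · (x̄ - mu_0) = (1.1566, -1.247),
  (x̄ - mu_0)^T · [...] = (2.75)·(1.1566) + (-1.5)·(-1.247) = 5.0512.

Step 5 — scale by n: T² = 4 · 5.0512 = 20.2048.

T² ≈ 20.2048


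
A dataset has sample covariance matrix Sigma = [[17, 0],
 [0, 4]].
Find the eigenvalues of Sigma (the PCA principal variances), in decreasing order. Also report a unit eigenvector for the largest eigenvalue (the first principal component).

Step 1 — characteristic polynomial of 2×2 Sigma:
  det(Sigma - λI) = λ² - trace · λ + det = 0.
  trace = 17 + 4 = 21, det = 17·4 - (0)² = 68.
Step 2 — discriminant:
  Δ = trace² - 4·det = 441 - 272 = 169.
Step 3 — eigenvalues:
  λ = (trace ± √Δ)/2 = (21 ± 13)/2,
  λ_1 = 17,  λ_2 = 4.

Step 4 — unit eigenvector for λ_1: Sigma is diagonal, so its eigenvectors are the coordinate axes. λ_1 = 17 is the diagonal entry on the first coordinate axis, hence
  v_1 = (1, 0) (||v_1|| = 1).

λ_1 = 17,  λ_2 = 4;  v_1 ≈ (1, 0)


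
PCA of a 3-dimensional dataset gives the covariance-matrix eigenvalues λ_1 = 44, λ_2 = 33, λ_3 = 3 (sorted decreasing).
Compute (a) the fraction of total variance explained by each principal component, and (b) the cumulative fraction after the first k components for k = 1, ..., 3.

Step 1 — total variance = trace(Sigma) = Σ λ_i = 44 + 33 + 3 = 80.

Step 2 — fraction explained by component i = λ_i / Σ λ:
  PC1: 44/80 = 0.55
  PC2: 33/80 = 0.4125
  PC3: 3/80 = 0.0375

Step 3 — cumulative fraction after k components = (λ_1 + ... + λ_k) / Σ λ:
  k = 1: 44/80 = 0.55
  k = 2: (44 + 33)/80 = 77/80 = 0.9625
  k = 3: (44 + 33 + 3)/80 = 80/80 = 1

Summary (fraction, with percent):

explained: PC1 0.55 (55%), PC2 0.4125 (41.25%), PC3 0.0375 (3.75%);  cumulative: 0.55, 0.9625, 1


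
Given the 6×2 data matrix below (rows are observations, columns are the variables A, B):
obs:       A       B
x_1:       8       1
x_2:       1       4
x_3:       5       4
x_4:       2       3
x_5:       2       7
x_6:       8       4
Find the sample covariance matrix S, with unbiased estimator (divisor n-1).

Step 1 — column means:
  mean(A) = (8 + 1 + 5 + 2 + 2 + 8) / 6 = 26/6 = 4.3333
  mean(B) = (1 + 4 + 4 + 3 + 7 + 4) / 6 = 23/6 = 3.8333

Step 2 — sample covariance S[i,j] = (1/(n-1)) · Σ_k (x_{k,i} - mean_i) · (x_{k,j} - mean_j), with n-1 = 5.
  S[A,A] = ((3.6667)·(3.6667) + (-3.3333)·(-3.3333) + (0.6667)·(0.6667) + (-2.3333)·(-2.3333) + (-2.3333)·(-2.3333) + (3.6667)·(3.6667)) / 5 = 49.3333/5 = 9.8667
  S[A,B] = ((3.6667)·(-2.8333) + (-3.3333)·(0.1667) + (0.6667)·(0.1667) + (-2.3333)·(-0.8333) + (-2.3333)·(3.1667) + (3.6667)·(0.1667)) / 5 = -15.6667/5 = -3.1333
  S[B,B] = ((-2.8333)·(-2.8333) + (0.1667)·(0.1667) + (0.1667)·(0.1667) + (-0.8333)·(-0.8333) + (3.1667)·(3.1667) + (0.1667)·(0.1667)) / 5 = 18.8333/5 = 3.7667

S is symmetric (S[j,i] = S[i,j]). Assembling:

S = [[9.8667, -3.1333],
 [-3.1333, 3.7667]]


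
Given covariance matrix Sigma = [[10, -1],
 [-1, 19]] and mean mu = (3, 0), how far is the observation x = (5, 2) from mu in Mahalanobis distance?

Step 1 — centre the observation: (x - mu) = (2, 2).

Step 2 — invert Sigma. det(Sigma) = 10·19 - (-1)² = 189.
  Sigma^{-1} = (1/det) · [[d, -b], [-b, a]] = [[0.1005, 0.0053],
 [0.0053, 0.0529]].

Step 3 — form the quadratic (x - mu)^T · Sigma^{-1} · (x - mu):
  Sigma^{-1} · (x - mu) = (0.2116, 0.1164).
  (x - mu)^T · [Sigma^{-1} · (x - mu)] = (2)·(0.2116) + (2)·(0.1164) = 0.6561.

Step 4 — take square root: d = √(0.6561) ≈ 0.81.

d(x, mu) = √(0.6561) ≈ 0.81


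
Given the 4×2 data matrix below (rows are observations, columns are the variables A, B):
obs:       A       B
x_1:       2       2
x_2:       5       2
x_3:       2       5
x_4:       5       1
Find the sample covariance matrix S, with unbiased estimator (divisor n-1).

Step 1 — column means:
  mean(A) = (2 + 5 + 2 + 5) / 4 = 14/4 = 3.5
  mean(B) = (2 + 2 + 5 + 1) / 4 = 10/4 = 2.5

Step 2 — sample covariance S[i,j] = (1/(n-1)) · Σ_k (x_{k,i} - mean_i) · (x_{k,j} - mean_j), with n-1 = 3.
  S[A,A] = ((-1.5)·(-1.5) + (1.5)·(1.5) + (-1.5)·(-1.5) + (1.5)·(1.5)) / 3 = 9/3 = 3
  S[A,B] = ((-1.5)·(-0.5) + (1.5)·(-0.5) + (-1.5)·(2.5) + (1.5)·(-1.5)) / 3 = -6/3 = -2
  S[B,B] = ((-0.5)·(-0.5) + (-0.5)·(-0.5) + (2.5)·(2.5) + (-1.5)·(-1.5)) / 3 = 9/3 = 3

S is symmetric (S[j,i] = S[i,j]). Assembling:

S = [[3, -2],
 [-2, 3]]
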